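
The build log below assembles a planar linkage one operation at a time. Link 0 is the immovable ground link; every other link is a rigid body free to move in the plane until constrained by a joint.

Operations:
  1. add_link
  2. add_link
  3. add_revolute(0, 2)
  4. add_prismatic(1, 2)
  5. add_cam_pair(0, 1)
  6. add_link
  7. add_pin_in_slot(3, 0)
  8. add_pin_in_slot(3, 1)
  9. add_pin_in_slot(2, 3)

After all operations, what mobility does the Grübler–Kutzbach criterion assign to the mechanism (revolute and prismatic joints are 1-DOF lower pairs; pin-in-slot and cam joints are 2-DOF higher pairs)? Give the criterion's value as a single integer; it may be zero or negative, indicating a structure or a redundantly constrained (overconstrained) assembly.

M = 1

L=1 J1=0 J2=0
add link → L=2 J1=0 J2=0
add link → L=3 J1=0 J2=0
R@0,2 dof=1 J1 → L=3 J1=1 J2=0
P@1,2 dof=1 J1 → L=3 J1=2 J2=0
C@0,1 dof=2 J2 → L=3 J1=2 J2=1
add link → L=4 J1=2 J2=1
PS@3,0 dof=2 J2 → L=4 J1=2 J2=2
PS@3,1 dof=2 J2 → L=4 J1=2 J2=3
PS@2,3 dof=2 J2 → L=4 J1=2 J2=4
M=3(L−1)−2J1−J2=3·3−2·2−4=1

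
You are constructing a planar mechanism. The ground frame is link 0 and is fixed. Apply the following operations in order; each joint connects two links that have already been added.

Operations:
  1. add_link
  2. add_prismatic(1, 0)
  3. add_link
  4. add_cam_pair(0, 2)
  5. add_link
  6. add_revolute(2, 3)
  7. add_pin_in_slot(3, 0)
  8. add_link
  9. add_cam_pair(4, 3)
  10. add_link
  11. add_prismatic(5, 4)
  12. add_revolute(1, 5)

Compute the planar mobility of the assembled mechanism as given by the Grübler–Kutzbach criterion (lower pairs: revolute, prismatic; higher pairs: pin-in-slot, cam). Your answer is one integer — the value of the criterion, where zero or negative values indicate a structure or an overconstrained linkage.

M = 4

[1;0;0] (link 0 is ground)
L+ [2;0;0]
P(1,0)∈J1 [2;1;0]
L+ [3;1;0]
C(0,2)∈J2 [3;1;1]
L+ [4;1;1]
R(2,3)∈J1 [4;2;1]
PS(3,0)∈J2 [4;2;2]
L+ [5;2;2]
C(4,3)∈J2 [5;2;3]
L+ [6;2;3]
P(5,4)∈J1 [6;3;3]
R(1,5)∈J1 [6;4;3]
mobility = 15 − 8 − 3 = 4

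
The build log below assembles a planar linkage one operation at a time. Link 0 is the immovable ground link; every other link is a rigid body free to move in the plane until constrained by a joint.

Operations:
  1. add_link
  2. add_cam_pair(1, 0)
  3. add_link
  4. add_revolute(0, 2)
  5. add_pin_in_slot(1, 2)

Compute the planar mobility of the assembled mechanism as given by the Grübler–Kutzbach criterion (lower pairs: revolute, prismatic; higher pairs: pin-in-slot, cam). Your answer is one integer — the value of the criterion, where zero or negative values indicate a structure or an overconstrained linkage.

L=1 J1=0 J2=0
add link → L=2 J1=0 J2=0
C@1,0 dof=2 J2 → L=2 J1=0 J2=1
add link → L=3 J1=0 J2=1
R@0,2 dof=1 J1 → L=3 J1=1 J2=1
PS@1,2 dof=2 J2 → L=3 J1=1 J2=2
M=3(L−1)−2J1−J2=3·2−2·1−2=2

M = 2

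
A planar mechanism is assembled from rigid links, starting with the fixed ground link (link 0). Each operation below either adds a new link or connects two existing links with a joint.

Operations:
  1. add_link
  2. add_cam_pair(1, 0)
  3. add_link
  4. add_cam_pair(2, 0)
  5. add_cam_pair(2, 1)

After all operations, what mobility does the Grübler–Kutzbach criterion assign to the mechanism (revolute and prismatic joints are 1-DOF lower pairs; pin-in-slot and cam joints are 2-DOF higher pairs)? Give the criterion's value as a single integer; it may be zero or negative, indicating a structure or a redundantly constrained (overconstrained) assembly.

M = 3

ground; <1,0,0>
#1 <2,0,0>
C:1↔0 J2 <2,0,1>
#2 <3,0,1>
C:2↔0 J2 <3,0,2>
C:2↔1 J2 <3,0,3>
3×2 − 2×0 − 1×3 = 3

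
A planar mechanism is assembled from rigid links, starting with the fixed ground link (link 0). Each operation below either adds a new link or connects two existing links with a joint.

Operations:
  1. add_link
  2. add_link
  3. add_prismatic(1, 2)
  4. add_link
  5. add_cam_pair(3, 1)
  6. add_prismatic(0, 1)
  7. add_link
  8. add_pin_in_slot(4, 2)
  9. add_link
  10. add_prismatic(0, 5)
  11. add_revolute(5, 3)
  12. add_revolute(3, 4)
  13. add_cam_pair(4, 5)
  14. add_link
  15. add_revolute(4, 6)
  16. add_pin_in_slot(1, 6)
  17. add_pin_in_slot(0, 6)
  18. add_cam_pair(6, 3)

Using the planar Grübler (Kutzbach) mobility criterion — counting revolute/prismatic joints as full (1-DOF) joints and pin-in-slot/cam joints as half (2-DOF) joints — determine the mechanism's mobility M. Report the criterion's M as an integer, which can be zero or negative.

[1;0;0] (link 0 is ground)
L+ [2;0;0]
L+ [3;0;0]
P(1,2)∈J1 [3;1;0]
L+ [4;1;0]
C(3,1)∈J2 [4;1;1]
P(0,1)∈J1 [4;2;1]
L+ [5;2;1]
PS(4,2)∈J2 [5;2;2]
L+ [6;2;2]
P(0,5)∈J1 [6;3;2]
R(5,3)∈J1 [6;4;2]
R(3,4)∈J1 [6;5;2]
C(4,5)∈J2 [6;5;3]
L+ [7;5;3]
R(4,6)∈J1 [7;6;3]
PS(1,6)∈J2 [7;6;4]
PS(0,6)∈J2 [7;6;5]
C(6,3)∈J2 [7;6;6]
mobility = 18 − 12 − 6 = 0

M = 0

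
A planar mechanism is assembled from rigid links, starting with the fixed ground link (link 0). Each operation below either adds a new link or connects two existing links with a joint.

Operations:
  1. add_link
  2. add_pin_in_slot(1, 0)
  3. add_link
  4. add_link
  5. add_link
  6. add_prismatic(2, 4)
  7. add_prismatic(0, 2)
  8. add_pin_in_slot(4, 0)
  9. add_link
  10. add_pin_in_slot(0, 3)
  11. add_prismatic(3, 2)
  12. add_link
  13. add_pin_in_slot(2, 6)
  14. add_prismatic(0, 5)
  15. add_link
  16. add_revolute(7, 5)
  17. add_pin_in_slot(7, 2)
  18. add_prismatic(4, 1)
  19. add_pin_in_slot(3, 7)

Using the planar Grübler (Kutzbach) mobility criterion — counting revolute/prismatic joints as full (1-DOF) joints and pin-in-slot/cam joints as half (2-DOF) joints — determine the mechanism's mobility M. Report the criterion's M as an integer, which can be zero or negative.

link 0 = ground. State L|J1|J2 = 1|0|0
+link1  2|0|0
PS(1,0) f=2→J2  2|0|1
+link2  3|0|1
+link3  4|0|1
+link4  5|0|1
P(2,4) f=1→J1  5|1|1
P(0,2) f=1→J1  5|2|1
PS(4,0) f=2→J2  5|2|2
+link5  6|2|2
PS(0,3) f=2→J2  6|2|3
P(3,2) f=1→J1  6|3|3
+link6  7|3|3
PS(2,6) f=2→J2  7|3|4
P(0,5) f=1→J1  7|4|4
+link7  8|4|4
R(7,5) f=1→J1  8|5|4
PS(7,2) f=2→J2  8|5|5
P(4,1) f=1→J1  8|6|5
PS(3,7) f=2→J2  8|6|6
M = 3(8−1)−2·6−6 = 21−12−6 = 3

M = 3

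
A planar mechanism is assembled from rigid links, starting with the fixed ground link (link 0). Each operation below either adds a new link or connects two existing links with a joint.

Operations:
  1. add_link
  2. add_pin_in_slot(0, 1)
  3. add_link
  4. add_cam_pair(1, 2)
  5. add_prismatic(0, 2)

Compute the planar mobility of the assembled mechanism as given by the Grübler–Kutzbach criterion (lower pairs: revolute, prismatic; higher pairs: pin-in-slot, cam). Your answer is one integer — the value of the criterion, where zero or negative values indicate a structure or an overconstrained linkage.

(L,J1,J2)=(1,0,0); link0 fixed
link1: (2,0,0)
PS 0-1 [J2]: (2,0,1)
link2: (3,0,1)
C 1-2 [J2]: (3,0,2)
P 0-2 [J1]: (3,1,2)
Grübler: 3·2 − 2·1 − 2 = 2

M = 2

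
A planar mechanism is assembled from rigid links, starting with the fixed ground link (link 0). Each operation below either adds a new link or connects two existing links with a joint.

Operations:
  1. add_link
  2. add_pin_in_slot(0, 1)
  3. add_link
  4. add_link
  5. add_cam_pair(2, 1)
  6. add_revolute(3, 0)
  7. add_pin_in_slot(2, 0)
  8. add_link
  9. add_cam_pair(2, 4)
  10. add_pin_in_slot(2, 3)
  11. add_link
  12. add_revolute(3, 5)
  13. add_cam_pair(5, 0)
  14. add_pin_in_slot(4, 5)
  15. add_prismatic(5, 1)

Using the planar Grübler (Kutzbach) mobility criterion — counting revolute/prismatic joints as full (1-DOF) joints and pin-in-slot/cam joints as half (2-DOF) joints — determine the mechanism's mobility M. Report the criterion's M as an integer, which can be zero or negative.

link 0 = ground. State L|J1|J2 = 1|0|0
+link1  2|0|0
PS(0,1) f=2→J2  2|0|1
+link2  3|0|1
+link3  4|0|1
C(2,1) f=2→J2  4|0|2
R(3,0) f=1→J1  4|1|2
PS(2,0) f=2→J2  4|1|3
+link4  5|1|3
C(2,4) f=2→J2  5|1|4
PS(2,3) f=2→J2  5|1|5
+link5  6|1|5
R(3,5) f=1→J1  6|2|5
C(5,0) f=2→J2  6|2|6
PS(4,5) f=2→J2  6|2|7
P(5,1) f=1→J1  6|3|7
M = 3(6−1)−2·3−7 = 15−6−7 = 2

M = 2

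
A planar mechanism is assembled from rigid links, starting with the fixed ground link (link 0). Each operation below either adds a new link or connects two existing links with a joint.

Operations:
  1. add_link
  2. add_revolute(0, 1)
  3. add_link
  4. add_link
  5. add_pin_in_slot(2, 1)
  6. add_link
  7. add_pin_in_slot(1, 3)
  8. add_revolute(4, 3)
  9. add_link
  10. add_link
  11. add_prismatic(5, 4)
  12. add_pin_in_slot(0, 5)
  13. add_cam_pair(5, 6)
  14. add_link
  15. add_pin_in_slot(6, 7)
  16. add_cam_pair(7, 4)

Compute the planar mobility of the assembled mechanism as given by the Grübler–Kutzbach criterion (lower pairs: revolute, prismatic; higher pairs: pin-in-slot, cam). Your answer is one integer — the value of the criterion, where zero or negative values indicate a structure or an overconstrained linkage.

M = 9

[1;0;0] (link 0 is ground)
L+ [2;0;0]
R(0,1)∈J1 [2;1;0]
L+ [3;1;0]
L+ [4;1;0]
PS(2,1)∈J2 [4;1;1]
L+ [5;1;1]
PS(1,3)∈J2 [5;1;2]
R(4,3)∈J1 [5;2;2]
L+ [6;2;2]
L+ [7;2;2]
P(5,4)∈J1 [7;3;2]
PS(0,5)∈J2 [7;3;3]
C(5,6)∈J2 [7;3;4]
L+ [8;3;4]
PS(6,7)∈J2 [8;3;5]
C(7,4)∈J2 [8;3;6]
mobility = 21 − 6 − 6 = 9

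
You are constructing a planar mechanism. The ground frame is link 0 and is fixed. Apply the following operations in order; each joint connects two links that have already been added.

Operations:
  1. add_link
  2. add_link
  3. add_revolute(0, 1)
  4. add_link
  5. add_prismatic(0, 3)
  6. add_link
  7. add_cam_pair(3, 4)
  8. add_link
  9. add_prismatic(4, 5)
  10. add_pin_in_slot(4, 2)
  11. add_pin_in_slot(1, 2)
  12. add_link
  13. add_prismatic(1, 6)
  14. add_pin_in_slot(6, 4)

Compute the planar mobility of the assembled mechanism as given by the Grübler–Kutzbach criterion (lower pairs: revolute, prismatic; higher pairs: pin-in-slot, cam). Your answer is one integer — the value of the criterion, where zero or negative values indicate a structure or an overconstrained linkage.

M = 6

ground; <1,0,0>
#1 <2,0,0>
#2 <3,0,0>
R:0↔1 J1 <3,1,0>
#3 <4,1,0>
P:0↔3 J1 <4,2,0>
#4 <5,2,0>
C:3↔4 J2 <5,2,1>
#5 <6,2,1>
P:4↔5 J1 <6,3,1>
PS:4↔2 J2 <6,3,2>
PS:1↔2 J2 <6,3,3>
#6 <7,3,3>
P:1↔6 J1 <7,4,3>
PS:6↔4 J2 <7,4,4>
3×6 − 2×4 − 1×4 = 6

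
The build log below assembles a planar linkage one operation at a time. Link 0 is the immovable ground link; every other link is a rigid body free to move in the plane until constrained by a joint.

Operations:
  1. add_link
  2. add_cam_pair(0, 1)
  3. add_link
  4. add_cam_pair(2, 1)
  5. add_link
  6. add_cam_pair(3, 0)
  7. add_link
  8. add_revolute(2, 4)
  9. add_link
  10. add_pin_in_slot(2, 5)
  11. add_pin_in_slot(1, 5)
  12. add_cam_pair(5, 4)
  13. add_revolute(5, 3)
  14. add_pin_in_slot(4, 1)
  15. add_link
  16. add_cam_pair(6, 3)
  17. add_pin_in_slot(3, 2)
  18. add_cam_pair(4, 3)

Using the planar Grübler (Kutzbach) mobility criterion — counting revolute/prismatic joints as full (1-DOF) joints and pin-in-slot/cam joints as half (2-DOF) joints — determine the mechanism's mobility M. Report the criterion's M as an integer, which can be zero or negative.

ground; <1,0,0>
#1 <2,0,0>
C:0↔1 J2 <2,0,1>
#2 <3,0,1>
C:2↔1 J2 <3,0,2>
#3 <4,0,2>
C:3↔0 J2 <4,0,3>
#4 <5,0,3>
R:2↔4 J1 <5,1,3>
#5 <6,1,3>
PS:2↔5 J2 <6,1,4>
PS:1↔5 J2 <6,1,5>
C:5↔4 J2 <6,1,6>
R:5↔3 J1 <6,2,6>
PS:4↔1 J2 <6,2,7>
#6 <7,2,7>
C:6↔3 J2 <7,2,8>
PS:3↔2 J2 <7,2,9>
C:4↔3 J2 <7,2,10>
3×6 − 2×2 − 1×10 = 4

M = 4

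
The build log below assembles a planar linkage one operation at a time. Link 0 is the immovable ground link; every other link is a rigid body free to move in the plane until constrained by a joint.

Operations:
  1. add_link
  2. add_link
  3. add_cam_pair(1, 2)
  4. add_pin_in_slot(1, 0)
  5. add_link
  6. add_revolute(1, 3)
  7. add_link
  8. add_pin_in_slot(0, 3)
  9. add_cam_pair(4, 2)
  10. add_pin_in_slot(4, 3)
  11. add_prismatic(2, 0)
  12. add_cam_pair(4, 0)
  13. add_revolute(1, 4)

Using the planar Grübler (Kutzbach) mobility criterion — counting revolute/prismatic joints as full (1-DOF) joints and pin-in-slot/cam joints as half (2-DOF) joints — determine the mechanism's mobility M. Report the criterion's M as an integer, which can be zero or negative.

ground; <1,0,0>
#1 <2,0,0>
#2 <3,0,0>
C:1↔2 J2 <3,0,1>
PS:1↔0 J2 <3,0,2>
#3 <4,0,2>
R:1↔3 J1 <4,1,2>
#4 <5,1,2>
PS:0↔3 J2 <5,1,3>
C:4↔2 J2 <5,1,4>
PS:4↔3 J2 <5,1,5>
P:2↔0 J1 <5,2,5>
C:4↔0 J2 <5,2,6>
R:1↔4 J1 <5,3,6>
3×4 − 2×3 − 1×6 = 0

M = 0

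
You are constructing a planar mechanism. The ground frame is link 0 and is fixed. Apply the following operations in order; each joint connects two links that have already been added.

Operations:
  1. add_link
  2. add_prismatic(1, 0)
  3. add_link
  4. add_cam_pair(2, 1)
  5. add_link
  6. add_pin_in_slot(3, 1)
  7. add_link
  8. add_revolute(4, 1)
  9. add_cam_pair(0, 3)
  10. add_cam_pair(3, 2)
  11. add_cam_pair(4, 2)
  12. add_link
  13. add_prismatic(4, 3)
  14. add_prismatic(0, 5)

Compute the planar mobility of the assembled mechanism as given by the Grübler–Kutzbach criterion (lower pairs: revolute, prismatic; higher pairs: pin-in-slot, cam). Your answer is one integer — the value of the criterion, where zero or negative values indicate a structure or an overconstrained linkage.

M = 2

link 0 = ground. State L|J1|J2 = 1|0|0
+link1  2|0|0
P(1,0) f=1→J1  2|1|0
+link2  3|1|0
C(2,1) f=2→J2  3|1|1
+link3  4|1|1
PS(3,1) f=2→J2  4|1|2
+link4  5|1|2
R(4,1) f=1→J1  5|2|2
C(0,3) f=2→J2  5|2|3
C(3,2) f=2→J2  5|2|4
C(4,2) f=2→J2  5|2|5
+link5  6|2|5
P(4,3) f=1→J1  6|3|5
P(0,5) f=1→J1  6|4|5
M = 3(6−1)−2·4−5 = 15−8−5 = 2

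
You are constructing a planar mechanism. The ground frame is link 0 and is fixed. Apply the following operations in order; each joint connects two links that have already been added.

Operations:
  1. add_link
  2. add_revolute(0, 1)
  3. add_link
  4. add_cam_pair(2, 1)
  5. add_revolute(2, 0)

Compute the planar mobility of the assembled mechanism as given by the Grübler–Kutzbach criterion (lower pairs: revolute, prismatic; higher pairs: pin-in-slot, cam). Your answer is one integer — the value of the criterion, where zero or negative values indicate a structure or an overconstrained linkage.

link 0 = ground. State L|J1|J2 = 1|0|0
+link1  2|0|0
R(0,1) f=1→J1  2|1|0
+link2  3|1|0
C(2,1) f=2→J2  3|1|1
R(2,0) f=1→J1  3|2|1
M = 3(3−1)−2·2−1 = 6−4−1 = 1

M = 1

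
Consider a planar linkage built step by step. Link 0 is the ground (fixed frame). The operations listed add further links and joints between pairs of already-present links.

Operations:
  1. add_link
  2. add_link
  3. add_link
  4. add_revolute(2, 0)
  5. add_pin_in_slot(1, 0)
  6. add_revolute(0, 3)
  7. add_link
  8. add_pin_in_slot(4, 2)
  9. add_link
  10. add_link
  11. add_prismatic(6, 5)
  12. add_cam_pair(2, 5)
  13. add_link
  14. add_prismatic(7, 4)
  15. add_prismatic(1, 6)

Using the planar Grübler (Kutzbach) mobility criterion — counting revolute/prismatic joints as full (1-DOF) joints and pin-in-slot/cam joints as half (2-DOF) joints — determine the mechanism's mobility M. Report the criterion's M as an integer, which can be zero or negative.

link 0 = ground. State L|J1|J2 = 1|0|0
+link1  2|0|0
+link2  3|0|0
+link3  4|0|0
R(2,0) f=1→J1  4|1|0
PS(1,0) f=2→J2  4|1|1
R(0,3) f=1→J1  4|2|1
+link4  5|2|1
PS(4,2) f=2→J2  5|2|2
+link5  6|2|2
+link6  7|2|2
P(6,5) f=1→J1  7|3|2
C(2,5) f=2→J2  7|3|3
+link7  8|3|3
P(7,4) f=1→J1  8|4|3
P(1,6) f=1→J1  8|5|3
M = 3(8−1)−2·5−3 = 21−10−3 = 8

M = 8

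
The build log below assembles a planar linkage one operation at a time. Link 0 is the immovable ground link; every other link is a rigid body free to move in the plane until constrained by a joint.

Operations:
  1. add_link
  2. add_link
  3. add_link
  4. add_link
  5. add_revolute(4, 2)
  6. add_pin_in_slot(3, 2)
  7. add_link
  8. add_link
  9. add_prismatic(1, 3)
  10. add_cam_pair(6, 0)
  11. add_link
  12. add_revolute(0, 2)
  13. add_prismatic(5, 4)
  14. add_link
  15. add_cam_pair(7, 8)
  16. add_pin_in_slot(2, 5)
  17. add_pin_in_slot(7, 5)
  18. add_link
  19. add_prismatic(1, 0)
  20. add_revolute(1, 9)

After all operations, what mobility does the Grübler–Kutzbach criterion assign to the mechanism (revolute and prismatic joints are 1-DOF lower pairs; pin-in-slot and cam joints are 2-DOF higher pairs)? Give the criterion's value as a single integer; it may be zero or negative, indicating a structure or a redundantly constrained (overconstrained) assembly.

[1;0;0] (link 0 is ground)
L+ [2;0;0]
L+ [3;0;0]
L+ [4;0;0]
L+ [5;0;0]
R(4,2)∈J1 [5;1;0]
PS(3,2)∈J2 [5;1;1]
L+ [6;1;1]
L+ [7;1;1]
P(1,3)∈J1 [7;2;1]
C(6,0)∈J2 [7;2;2]
L+ [8;2;2]
R(0,2)∈J1 [8;3;2]
P(5,4)∈J1 [8;4;2]
L+ [9;4;2]
C(7,8)∈J2 [9;4;3]
PS(2,5)∈J2 [9;4;4]
PS(7,5)∈J2 [9;4;5]
L+ [10;4;5]
P(1,0)∈J1 [10;5;5]
R(1,9)∈J1 [10;6;5]
mobility = 27 − 12 − 5 = 10

M = 10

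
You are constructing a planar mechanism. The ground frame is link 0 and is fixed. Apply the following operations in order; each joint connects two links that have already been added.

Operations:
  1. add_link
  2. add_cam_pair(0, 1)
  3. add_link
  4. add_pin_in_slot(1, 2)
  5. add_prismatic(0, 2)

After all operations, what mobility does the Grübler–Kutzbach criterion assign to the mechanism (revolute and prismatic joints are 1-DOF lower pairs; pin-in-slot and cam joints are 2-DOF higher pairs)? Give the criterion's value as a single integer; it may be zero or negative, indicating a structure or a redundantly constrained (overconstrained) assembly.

M = 2

L=1 J1=0 J2=0
add link → L=2 J1=0 J2=0
C@0,1 dof=2 J2 → L=2 J1=0 J2=1
add link → L=3 J1=0 J2=1
PS@1,2 dof=2 J2 → L=3 J1=0 J2=2
P@0,2 dof=1 J1 → L=3 J1=1 J2=2
M=3(L−1)−2J1−J2=3·2−2·1−2=2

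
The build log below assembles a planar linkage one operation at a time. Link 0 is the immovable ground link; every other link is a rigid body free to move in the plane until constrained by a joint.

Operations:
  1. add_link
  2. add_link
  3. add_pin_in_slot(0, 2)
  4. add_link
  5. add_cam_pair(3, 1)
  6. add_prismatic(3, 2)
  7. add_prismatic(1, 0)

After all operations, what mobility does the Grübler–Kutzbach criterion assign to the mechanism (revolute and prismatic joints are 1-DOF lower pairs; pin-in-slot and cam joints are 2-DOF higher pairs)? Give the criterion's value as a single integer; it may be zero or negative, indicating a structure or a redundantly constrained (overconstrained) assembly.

L=1 J1=0 J2=0
add link → L=2 J1=0 J2=0
add link → L=3 J1=0 J2=0
PS@0,2 dof=2 J2 → L=3 J1=0 J2=1
add link → L=4 J1=0 J2=1
C@3,1 dof=2 J2 → L=4 J1=0 J2=2
P@3,2 dof=1 J1 → L=4 J1=1 J2=2
P@1,0 dof=1 J1 → L=4 J1=2 J2=2
M=3(L−1)−2J1−J2=3·3−2·2−2=3

M = 3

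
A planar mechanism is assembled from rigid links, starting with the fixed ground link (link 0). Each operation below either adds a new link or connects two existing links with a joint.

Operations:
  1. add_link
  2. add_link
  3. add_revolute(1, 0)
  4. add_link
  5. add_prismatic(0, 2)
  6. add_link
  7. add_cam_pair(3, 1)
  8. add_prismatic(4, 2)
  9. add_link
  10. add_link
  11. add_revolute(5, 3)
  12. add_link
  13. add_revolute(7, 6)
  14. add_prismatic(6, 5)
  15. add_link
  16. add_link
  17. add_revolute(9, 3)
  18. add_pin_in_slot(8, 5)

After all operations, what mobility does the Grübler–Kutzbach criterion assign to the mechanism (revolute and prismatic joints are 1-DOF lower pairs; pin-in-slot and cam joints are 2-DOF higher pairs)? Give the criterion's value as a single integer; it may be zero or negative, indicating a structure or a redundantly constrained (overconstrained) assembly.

M = 11

link 0 = ground. State L|J1|J2 = 1|0|0
+link1  2|0|0
+link2  3|0|0
R(1,0) f=1→J1  3|1|0
+link3  4|1|0
P(0,2) f=1→J1  4|2|0
+link4  5|2|0
C(3,1) f=2→J2  5|2|1
P(4,2) f=1→J1  5|3|1
+link5  6|3|1
+link6  7|3|1
R(5,3) f=1→J1  7|4|1
+link7  8|4|1
R(7,6) f=1→J1  8|5|1
P(6,5) f=1→J1  8|6|1
+link8  9|6|1
+link9  10|6|1
R(9,3) f=1→J1  10|7|1
PS(8,5) f=2→J2  10|7|2
M = 3(10−1)−2·7−2 = 27−14−2 = 11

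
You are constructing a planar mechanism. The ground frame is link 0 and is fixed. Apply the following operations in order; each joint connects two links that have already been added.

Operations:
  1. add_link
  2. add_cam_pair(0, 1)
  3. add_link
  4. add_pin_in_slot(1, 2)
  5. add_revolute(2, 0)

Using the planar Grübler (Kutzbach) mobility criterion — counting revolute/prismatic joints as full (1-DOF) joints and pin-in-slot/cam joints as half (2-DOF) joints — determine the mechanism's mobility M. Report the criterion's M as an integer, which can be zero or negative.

(L,J1,J2)=(1,0,0); link0 fixed
link1: (2,0,0)
C 0-1 [J2]: (2,0,1)
link2: (3,0,1)
PS 1-2 [J2]: (3,0,2)
R 2-0 [J1]: (3,1,2)
Grübler: 3·2 − 2·1 − 2 = 2

M = 2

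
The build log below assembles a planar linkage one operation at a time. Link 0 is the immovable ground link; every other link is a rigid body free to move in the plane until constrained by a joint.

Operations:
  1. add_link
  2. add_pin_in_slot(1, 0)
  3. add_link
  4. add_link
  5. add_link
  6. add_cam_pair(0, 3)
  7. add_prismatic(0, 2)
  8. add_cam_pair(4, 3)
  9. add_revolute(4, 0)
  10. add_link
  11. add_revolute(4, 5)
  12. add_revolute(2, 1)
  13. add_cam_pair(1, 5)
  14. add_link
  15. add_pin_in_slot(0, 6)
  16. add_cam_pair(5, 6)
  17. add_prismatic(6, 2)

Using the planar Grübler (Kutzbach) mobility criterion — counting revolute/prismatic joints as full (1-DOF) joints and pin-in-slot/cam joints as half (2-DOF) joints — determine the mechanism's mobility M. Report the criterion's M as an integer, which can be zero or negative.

L=1 J1=0 J2=0
add link → L=2 J1=0 J2=0
PS@1,0 dof=2 J2 → L=2 J1=0 J2=1
add link → L=3 J1=0 J2=1
add link → L=4 J1=0 J2=1
add link → L=5 J1=0 J2=1
C@0,3 dof=2 J2 → L=5 J1=0 J2=2
P@0,2 dof=1 J1 → L=5 J1=1 J2=2
C@4,3 dof=2 J2 → L=5 J1=1 J2=3
R@4,0 dof=1 J1 → L=5 J1=2 J2=3
add link → L=6 J1=2 J2=3
R@4,5 dof=1 J1 → L=6 J1=3 J2=3
R@2,1 dof=1 J1 → L=6 J1=4 J2=3
C@1,5 dof=2 J2 → L=6 J1=4 J2=4
add link → L=7 J1=4 J2=4
PS@0,6 dof=2 J2 → L=7 J1=4 J2=5
C@5,6 dof=2 J2 → L=7 J1=4 J2=6
P@6,2 dof=1 J1 → L=7 J1=5 J2=6
M=3(L−1)−2J1−J2=3·6−2·5−6=2

M = 2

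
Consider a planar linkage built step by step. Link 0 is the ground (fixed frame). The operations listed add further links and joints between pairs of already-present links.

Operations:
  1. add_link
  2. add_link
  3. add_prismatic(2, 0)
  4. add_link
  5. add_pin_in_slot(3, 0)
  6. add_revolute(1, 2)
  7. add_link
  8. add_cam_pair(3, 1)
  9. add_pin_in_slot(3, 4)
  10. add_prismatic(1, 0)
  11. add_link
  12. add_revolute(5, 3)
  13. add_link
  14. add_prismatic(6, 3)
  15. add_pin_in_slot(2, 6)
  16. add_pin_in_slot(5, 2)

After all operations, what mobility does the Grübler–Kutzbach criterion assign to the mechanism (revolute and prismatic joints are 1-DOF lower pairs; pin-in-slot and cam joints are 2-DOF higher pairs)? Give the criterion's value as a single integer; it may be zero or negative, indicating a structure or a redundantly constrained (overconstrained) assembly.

link 0 = ground. State L|J1|J2 = 1|0|0
+link1  2|0|0
+link2  3|0|0
P(2,0) f=1→J1  3|1|0
+link3  4|1|0
PS(3,0) f=2→J2  4|1|1
R(1,2) f=1→J1  4|2|1
+link4  5|2|1
C(3,1) f=2→J2  5|2|2
PS(3,4) f=2→J2  5|2|3
P(1,0) f=1→J1  5|3|3
+link5  6|3|3
R(5,3) f=1→J1  6|4|3
+link6  7|4|3
P(6,3) f=1→J1  7|5|3
PS(2,6) f=2→J2  7|5|4
PS(5,2) f=2→J2  7|5|5
M = 3(7−1)−2·5−5 = 18−10−5 = 3

M = 3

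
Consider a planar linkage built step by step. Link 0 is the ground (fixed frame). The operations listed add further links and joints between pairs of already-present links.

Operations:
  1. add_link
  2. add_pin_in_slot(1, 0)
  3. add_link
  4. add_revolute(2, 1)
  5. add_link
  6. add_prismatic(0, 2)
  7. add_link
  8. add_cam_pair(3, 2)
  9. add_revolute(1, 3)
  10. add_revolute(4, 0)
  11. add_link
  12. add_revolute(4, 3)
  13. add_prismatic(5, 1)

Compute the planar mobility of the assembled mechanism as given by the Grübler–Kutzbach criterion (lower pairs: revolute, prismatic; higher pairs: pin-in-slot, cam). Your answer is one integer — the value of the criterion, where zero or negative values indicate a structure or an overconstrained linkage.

(L,J1,J2)=(1,0,0); link0 fixed
link1: (2,0,0)
PS 1-0 [J2]: (2,0,1)
link2: (3,0,1)
R 2-1 [J1]: (3,1,1)
link3: (4,1,1)
P 0-2 [J1]: (4,2,1)
link4: (5,2,1)
C 3-2 [J2]: (5,2,2)
R 1-3 [J1]: (5,3,2)
R 4-0 [J1]: (5,4,2)
link5: (6,4,2)
R 4-3 [J1]: (6,5,2)
P 5-1 [J1]: (6,6,2)
Grübler: 3·5 − 2·6 − 2 = 1

M = 1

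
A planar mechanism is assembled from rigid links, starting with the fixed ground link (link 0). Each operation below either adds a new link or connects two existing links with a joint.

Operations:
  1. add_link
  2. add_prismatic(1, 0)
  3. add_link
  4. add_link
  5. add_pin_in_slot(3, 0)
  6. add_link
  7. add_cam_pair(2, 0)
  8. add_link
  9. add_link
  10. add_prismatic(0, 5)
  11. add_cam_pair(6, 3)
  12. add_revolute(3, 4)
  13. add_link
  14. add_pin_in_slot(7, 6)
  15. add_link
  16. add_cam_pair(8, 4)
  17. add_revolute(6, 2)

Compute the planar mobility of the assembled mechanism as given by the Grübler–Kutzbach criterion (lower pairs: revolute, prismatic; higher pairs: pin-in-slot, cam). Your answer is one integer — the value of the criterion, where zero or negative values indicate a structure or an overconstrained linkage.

ground; <1,0,0>
#1 <2,0,0>
P:1↔0 J1 <2,1,0>
#2 <3,1,0>
#3 <4,1,0>
PS:3↔0 J2 <4,1,1>
#4 <5,1,1>
C:2↔0 J2 <5,1,2>
#5 <6,1,2>
#6 <7,1,2>
P:0↔5 J1 <7,2,2>
C:6↔3 J2 <7,2,3>
R:3↔4 J1 <7,3,3>
#7 <8,3,3>
PS:7↔6 J2 <8,3,4>
#8 <9,3,4>
C:8↔4 J2 <9,3,5>
R:6↔2 J1 <9,4,5>
3×8 − 2×4 − 1×5 = 11

M = 11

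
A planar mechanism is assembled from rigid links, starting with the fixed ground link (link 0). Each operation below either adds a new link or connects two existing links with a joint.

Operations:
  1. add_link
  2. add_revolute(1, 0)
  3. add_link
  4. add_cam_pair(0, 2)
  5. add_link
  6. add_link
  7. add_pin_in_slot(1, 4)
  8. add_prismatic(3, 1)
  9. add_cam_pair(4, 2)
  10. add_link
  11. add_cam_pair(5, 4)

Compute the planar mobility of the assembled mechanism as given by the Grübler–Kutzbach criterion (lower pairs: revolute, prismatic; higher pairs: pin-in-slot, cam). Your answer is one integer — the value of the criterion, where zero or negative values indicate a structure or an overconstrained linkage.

M = 7

(L,J1,J2)=(1,0,0); link0 fixed
link1: (2,0,0)
R 1-0 [J1]: (2,1,0)
link2: (3,1,0)
C 0-2 [J2]: (3,1,1)
link3: (4,1,1)
link4: (5,1,1)
PS 1-4 [J2]: (5,1,2)
P 3-1 [J1]: (5,2,2)
C 4-2 [J2]: (5,2,3)
link5: (6,2,3)
C 5-4 [J2]: (6,2,4)
Grübler: 3·5 − 2·2 − 4 = 7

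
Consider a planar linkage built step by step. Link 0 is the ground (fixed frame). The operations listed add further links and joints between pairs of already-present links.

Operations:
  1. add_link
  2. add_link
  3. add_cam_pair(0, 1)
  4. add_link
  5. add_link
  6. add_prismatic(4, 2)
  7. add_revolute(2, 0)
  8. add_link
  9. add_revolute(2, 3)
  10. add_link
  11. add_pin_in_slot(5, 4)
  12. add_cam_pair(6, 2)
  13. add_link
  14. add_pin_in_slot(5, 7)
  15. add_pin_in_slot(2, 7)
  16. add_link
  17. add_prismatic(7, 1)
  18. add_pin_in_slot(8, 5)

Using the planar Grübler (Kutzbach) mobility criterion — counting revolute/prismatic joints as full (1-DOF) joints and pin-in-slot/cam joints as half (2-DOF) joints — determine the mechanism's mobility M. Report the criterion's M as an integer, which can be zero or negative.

M = 10

[1;0;0] (link 0 is ground)
L+ [2;0;0]
L+ [3;0;0]
C(0,1)∈J2 [3;0;1]
L+ [4;0;1]
L+ [5;0;1]
P(4,2)∈J1 [5;1;1]
R(2,0)∈J1 [5;2;1]
L+ [6;2;1]
R(2,3)∈J1 [6;3;1]
L+ [7;3;1]
PS(5,4)∈J2 [7;3;2]
C(6,2)∈J2 [7;3;3]
L+ [8;3;3]
PS(5,7)∈J2 [8;3;4]
PS(2,7)∈J2 [8;3;5]
L+ [9;3;5]
P(7,1)∈J1 [9;4;5]
PS(8,5)∈J2 [9;4;6]
mobility = 24 − 8 − 6 = 10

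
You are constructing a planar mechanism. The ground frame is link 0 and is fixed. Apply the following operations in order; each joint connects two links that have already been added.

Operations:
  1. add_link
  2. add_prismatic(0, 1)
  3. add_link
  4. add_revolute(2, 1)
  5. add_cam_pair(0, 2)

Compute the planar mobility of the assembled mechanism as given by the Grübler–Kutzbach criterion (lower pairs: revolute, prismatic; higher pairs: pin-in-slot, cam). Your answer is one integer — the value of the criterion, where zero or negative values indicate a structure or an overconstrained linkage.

M = 1

[1;0;0] (link 0 is ground)
L+ [2;0;0]
P(0,1)∈J1 [2;1;0]
L+ [3;1;0]
R(2,1)∈J1 [3;2;0]
C(0,2)∈J2 [3;2;1]
mobility = 6 − 4 − 1 = 1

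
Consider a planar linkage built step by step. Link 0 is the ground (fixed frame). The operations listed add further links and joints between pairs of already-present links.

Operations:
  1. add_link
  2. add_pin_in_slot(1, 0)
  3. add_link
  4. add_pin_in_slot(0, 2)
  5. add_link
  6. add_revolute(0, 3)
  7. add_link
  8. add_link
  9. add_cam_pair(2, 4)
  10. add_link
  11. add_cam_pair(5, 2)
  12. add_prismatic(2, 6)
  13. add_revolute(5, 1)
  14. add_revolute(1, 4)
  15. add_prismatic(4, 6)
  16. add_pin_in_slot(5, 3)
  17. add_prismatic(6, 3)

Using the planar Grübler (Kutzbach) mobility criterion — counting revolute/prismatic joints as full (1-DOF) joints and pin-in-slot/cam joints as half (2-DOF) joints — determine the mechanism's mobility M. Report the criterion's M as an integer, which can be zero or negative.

(L,J1,J2)=(1,0,0); link0 fixed
link1: (2,0,0)
PS 1-0 [J2]: (2,0,1)
link2: (3,0,1)
PS 0-2 [J2]: (3,0,2)
link3: (4,0,2)
R 0-3 [J1]: (4,1,2)
link4: (5,1,2)
link5: (6,1,2)
C 2-4 [J2]: (6,1,3)
link6: (7,1,3)
C 5-2 [J2]: (7,1,4)
P 2-6 [J1]: (7,2,4)
R 5-1 [J1]: (7,3,4)
R 1-4 [J1]: (7,4,4)
P 4-6 [J1]: (7,5,4)
PS 5-3 [J2]: (7,5,5)
P 6-3 [J1]: (7,6,5)
Grübler: 3·6 − 2·6 − 5 = 1

M = 1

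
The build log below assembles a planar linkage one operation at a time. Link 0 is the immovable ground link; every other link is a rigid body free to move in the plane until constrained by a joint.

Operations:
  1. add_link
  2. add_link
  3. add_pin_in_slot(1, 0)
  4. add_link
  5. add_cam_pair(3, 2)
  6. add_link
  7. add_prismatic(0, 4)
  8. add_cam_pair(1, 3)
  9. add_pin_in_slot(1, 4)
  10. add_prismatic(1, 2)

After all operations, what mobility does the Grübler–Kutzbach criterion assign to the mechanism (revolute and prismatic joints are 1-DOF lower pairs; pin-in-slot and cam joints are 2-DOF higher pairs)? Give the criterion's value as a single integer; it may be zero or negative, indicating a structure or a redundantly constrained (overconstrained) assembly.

M = 4

(L,J1,J2)=(1,0,0); link0 fixed
link1: (2,0,0)
link2: (3,0,0)
PS 1-0 [J2]: (3,0,1)
link3: (4,0,1)
C 3-2 [J2]: (4,0,2)
link4: (5,0,2)
P 0-4 [J1]: (5,1,2)
C 1-3 [J2]: (5,1,3)
PS 1-4 [J2]: (5,1,4)
P 1-2 [J1]: (5,2,4)
Grübler: 3·4 − 2·2 − 4 = 4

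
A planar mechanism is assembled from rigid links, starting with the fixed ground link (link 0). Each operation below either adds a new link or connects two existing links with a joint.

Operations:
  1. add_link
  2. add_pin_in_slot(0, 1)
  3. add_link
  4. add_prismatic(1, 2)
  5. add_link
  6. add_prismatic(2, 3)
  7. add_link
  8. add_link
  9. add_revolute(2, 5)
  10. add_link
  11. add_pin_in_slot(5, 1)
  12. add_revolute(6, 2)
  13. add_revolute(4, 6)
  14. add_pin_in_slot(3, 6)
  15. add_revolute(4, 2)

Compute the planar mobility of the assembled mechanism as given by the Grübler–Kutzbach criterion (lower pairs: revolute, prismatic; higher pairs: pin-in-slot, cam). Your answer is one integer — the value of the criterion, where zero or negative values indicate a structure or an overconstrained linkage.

L=1 J1=0 J2=0
add link → L=2 J1=0 J2=0
PS@0,1 dof=2 J2 → L=2 J1=0 J2=1
add link → L=3 J1=0 J2=1
P@1,2 dof=1 J1 → L=3 J1=1 J2=1
add link → L=4 J1=1 J2=1
P@2,3 dof=1 J1 → L=4 J1=2 J2=1
add link → L=5 J1=2 J2=1
add link → L=6 J1=2 J2=1
R@2,5 dof=1 J1 → L=6 J1=3 J2=1
add link → L=7 J1=3 J2=1
PS@5,1 dof=2 J2 → L=7 J1=3 J2=2
R@6,2 dof=1 J1 → L=7 J1=4 J2=2
R@4,6 dof=1 J1 → L=7 J1=5 J2=2
PS@3,6 dof=2 J2 → L=7 J1=5 J2=3
R@4,2 dof=1 J1 → L=7 J1=6 J2=3
M=3(L−1)−2J1−J2=3·6−2·6−3=3

M = 3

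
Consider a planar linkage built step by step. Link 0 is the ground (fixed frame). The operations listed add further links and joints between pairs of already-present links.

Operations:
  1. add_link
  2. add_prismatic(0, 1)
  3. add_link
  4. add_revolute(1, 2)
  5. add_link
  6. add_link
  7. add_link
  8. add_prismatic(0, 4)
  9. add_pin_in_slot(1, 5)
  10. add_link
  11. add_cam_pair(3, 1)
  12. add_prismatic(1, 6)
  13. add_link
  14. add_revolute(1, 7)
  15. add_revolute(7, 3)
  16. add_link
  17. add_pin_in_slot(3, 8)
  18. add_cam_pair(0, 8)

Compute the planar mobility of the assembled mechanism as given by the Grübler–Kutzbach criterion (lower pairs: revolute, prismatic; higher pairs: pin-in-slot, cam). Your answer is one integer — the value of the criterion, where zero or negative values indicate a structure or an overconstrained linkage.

M = 8

link 0 = ground. State L|J1|J2 = 1|0|0
+link1  2|0|0
P(0,1) f=1→J1  2|1|0
+link2  3|1|0
R(1,2) f=1→J1  3|2|0
+link3  4|2|0
+link4  5|2|0
+link5  6|2|0
P(0,4) f=1→J1  6|3|0
PS(1,5) f=2→J2  6|3|1
+link6  7|3|1
C(3,1) f=2→J2  7|3|2
P(1,6) f=1→J1  7|4|2
+link7  8|4|2
R(1,7) f=1→J1  8|5|2
R(7,3) f=1→J1  8|6|2
+link8  9|6|2
PS(3,8) f=2→J2  9|6|3
C(0,8) f=2→J2  9|6|4
M = 3(9−1)−2·6−4 = 24−12−4 = 8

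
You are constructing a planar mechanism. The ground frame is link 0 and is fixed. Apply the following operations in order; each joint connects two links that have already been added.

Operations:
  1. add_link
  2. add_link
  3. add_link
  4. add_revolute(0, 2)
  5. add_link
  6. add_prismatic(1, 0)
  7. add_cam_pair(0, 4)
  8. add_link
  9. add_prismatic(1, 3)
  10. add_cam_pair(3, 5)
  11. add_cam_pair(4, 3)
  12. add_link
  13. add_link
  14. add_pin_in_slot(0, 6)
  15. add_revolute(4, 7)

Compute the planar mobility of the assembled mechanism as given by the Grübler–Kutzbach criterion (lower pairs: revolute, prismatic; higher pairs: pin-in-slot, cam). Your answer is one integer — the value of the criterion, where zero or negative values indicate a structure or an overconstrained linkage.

(L,J1,J2)=(1,0,0); link0 fixed
link1: (2,0,0)
link2: (3,0,0)
link3: (4,0,0)
R 0-2 [J1]: (4,1,0)
link4: (5,1,0)
P 1-0 [J1]: (5,2,0)
C 0-4 [J2]: (5,2,1)
link5: (6,2,1)
P 1-3 [J1]: (6,3,1)
C 3-5 [J2]: (6,3,2)
C 4-3 [J2]: (6,3,3)
link6: (7,3,3)
link7: (8,3,3)
PS 0-6 [J2]: (8,3,4)
R 4-7 [J1]: (8,4,4)
Grübler: 3·7 − 2·4 − 4 = 9

M = 9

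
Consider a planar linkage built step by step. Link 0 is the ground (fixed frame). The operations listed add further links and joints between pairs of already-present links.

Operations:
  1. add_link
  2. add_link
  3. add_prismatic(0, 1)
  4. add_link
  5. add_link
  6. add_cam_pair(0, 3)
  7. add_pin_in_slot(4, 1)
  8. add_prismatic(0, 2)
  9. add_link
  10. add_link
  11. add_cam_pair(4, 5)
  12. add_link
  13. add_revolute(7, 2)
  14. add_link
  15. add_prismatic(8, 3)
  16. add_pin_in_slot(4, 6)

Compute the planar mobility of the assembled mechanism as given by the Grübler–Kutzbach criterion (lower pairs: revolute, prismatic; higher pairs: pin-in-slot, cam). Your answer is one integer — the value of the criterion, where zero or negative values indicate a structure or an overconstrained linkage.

(L,J1,J2)=(1,0,0); link0 fixed
link1: (2,0,0)
link2: (3,0,0)
P 0-1 [J1]: (3,1,0)
link3: (4,1,0)
link4: (5,1,0)
C 0-3 [J2]: (5,1,1)
PS 4-1 [J2]: (5,1,2)
P 0-2 [J1]: (5,2,2)
link5: (6,2,2)
link6: (7,2,2)
C 4-5 [J2]: (7,2,3)
link7: (8,2,3)
R 7-2 [J1]: (8,3,3)
link8: (9,3,3)
P 8-3 [J1]: (9,4,3)
PS 4-6 [J2]: (9,4,4)
Grübler: 3·8 − 2·4 − 4 = 12

M = 12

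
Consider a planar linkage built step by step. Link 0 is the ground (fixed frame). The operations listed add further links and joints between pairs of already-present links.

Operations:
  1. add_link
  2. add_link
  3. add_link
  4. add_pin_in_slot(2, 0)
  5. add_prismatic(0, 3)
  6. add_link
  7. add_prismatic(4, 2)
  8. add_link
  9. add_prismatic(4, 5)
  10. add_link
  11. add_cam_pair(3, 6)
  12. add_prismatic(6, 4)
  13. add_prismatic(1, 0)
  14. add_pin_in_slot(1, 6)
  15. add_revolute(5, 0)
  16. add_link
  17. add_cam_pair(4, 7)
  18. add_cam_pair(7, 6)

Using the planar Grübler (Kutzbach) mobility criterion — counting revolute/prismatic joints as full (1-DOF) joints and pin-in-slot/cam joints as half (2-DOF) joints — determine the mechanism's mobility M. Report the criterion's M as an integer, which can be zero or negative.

M = 4

L=1 J1=0 J2=0
add link → L=2 J1=0 J2=0
add link → L=3 J1=0 J2=0
add link → L=4 J1=0 J2=0
PS@2,0 dof=2 J2 → L=4 J1=0 J2=1
P@0,3 dof=1 J1 → L=4 J1=1 J2=1
add link → L=5 J1=1 J2=1
P@4,2 dof=1 J1 → L=5 J1=2 J2=1
add link → L=6 J1=2 J2=1
P@4,5 dof=1 J1 → L=6 J1=3 J2=1
add link → L=7 J1=3 J2=1
C@3,6 dof=2 J2 → L=7 J1=3 J2=2
P@6,4 dof=1 J1 → L=7 J1=4 J2=2
P@1,0 dof=1 J1 → L=7 J1=5 J2=2
PS@1,6 dof=2 J2 → L=7 J1=5 J2=3
R@5,0 dof=1 J1 → L=7 J1=6 J2=3
add link → L=8 J1=6 J2=3
C@4,7 dof=2 J2 → L=8 J1=6 J2=4
C@7,6 dof=2 J2 → L=8 J1=6 J2=5
M=3(L−1)−2J1−J2=3·7−2·6−5=4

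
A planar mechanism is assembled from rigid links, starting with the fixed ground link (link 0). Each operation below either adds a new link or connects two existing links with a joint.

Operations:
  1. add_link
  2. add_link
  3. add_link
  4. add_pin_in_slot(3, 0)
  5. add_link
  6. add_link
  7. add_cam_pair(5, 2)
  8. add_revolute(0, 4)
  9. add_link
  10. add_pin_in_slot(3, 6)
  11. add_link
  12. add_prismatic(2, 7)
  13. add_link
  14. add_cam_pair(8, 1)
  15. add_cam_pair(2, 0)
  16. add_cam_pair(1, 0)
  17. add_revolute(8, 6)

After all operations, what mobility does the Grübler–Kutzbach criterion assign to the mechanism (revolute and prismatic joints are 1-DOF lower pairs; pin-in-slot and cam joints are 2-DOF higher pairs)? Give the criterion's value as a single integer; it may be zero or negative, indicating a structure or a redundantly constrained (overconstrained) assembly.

M = 12

(L,J1,J2)=(1,0,0); link0 fixed
link1: (2,0,0)
link2: (3,0,0)
link3: (4,0,0)
PS 3-0 [J2]: (4,0,1)
link4: (5,0,1)
link5: (6,0,1)
C 5-2 [J2]: (6,0,2)
R 0-4 [J1]: (6,1,2)
link6: (7,1,2)
PS 3-6 [J2]: (7,1,3)
link7: (8,1,3)
P 2-7 [J1]: (8,2,3)
link8: (9,2,3)
C 8-1 [J2]: (9,2,4)
C 2-0 [J2]: (9,2,5)
C 1-0 [J2]: (9,2,6)
R 8-6 [J1]: (9,3,6)
Grübler: 3·8 − 2·3 − 6 = 12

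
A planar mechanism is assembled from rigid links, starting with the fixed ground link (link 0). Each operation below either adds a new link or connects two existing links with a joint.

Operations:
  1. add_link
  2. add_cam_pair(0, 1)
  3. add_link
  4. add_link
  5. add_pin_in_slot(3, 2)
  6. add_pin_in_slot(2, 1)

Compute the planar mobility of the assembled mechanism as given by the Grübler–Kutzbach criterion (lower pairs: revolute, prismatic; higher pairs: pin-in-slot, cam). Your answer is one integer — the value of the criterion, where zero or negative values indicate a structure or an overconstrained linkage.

M = 6

link 0 = ground. State L|J1|J2 = 1|0|0
+link1  2|0|0
C(0,1) f=2→J2  2|0|1
+link2  3|0|1
+link3  4|0|1
PS(3,2) f=2→J2  4|0|2
PS(2,1) f=2→J2  4|0|3
M = 3(4−1)−2·0−3 = 9−0−3 = 6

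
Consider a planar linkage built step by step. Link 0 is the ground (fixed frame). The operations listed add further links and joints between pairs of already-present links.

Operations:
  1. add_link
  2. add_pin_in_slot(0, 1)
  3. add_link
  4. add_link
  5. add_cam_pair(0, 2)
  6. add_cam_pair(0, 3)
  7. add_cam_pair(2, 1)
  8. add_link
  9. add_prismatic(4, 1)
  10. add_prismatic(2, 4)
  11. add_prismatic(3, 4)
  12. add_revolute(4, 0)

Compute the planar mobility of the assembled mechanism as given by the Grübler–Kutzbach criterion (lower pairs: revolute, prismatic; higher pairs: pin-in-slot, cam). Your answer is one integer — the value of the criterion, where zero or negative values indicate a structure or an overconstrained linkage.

ground; <1,0,0>
#1 <2,0,0>
PS:0↔1 J2 <2,0,1>
#2 <3,0,1>
#3 <4,0,1>
C:0↔2 J2 <4,0,2>
C:0↔3 J2 <4,0,3>
C:2↔1 J2 <4,0,4>
#4 <5,0,4>
P:4↔1 J1 <5,1,4>
P:2↔4 J1 <5,2,4>
P:3↔4 J1 <5,3,4>
R:4↔0 J1 <5,4,4>
3×4 − 2×4 − 1×4 = 0

M = 0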